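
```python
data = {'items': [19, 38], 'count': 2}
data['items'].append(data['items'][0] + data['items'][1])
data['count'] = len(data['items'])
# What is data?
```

After line 1: data = {'items': [19, 38], 'count': 2}
After line 2 (append 19 + 38 = 57): data = {'items': [19, 38, 57], 'count': 2}
After line 3 (count = len(items) = 3): data = {'items': [19, 38, 57], 'count': 3}

{'items': [19, 38, 57], 'count': 3}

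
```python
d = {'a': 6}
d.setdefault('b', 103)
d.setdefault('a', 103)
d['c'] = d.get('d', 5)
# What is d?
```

After line 1: d = {'a': 6}
After line 2 (setdefault adds 'b'=103): d = {'a': 6, 'b': 103}
After line 3 (setdefault 'a' no-op, already exists): d = {'a': 6, 'b': 103}
After line 4 (get('d', 5) returns default since 'd' not in d): d = {'a': 6, 'b': 103, 'c': 5}

{'a': 6, 'b': 103, 'c': 5}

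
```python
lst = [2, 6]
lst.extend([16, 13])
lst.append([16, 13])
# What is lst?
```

After line 1: lst = [2, 6]
After line 2 (extend unpacks [16, 13]): lst = [2, 6, 16, 13]
After line 3 (append adds [16, 13] as single element): lst = [2, 6, 16, 13, [16, 13]]

[2, 6, 16, 13, [16, 13]]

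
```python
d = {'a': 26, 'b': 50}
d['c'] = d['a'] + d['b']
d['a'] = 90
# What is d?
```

After line 1: d = {'a': 26, 'b': 50}
After line 2 (d['c'] = 26 + 50): d = {'a': 26, 'b': 50, 'c': 76}
After line 3: d = {'a': 90, 'b': 50, 'c': 76}

{'a': 90, 'b': 50, 'c': 76}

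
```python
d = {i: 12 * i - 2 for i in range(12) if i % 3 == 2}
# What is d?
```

{2: 22, 5: 58, 8: 94, 11: 130}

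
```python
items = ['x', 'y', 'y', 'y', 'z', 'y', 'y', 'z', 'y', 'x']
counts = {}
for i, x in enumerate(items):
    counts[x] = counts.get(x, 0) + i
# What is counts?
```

Initial: counts = {}, items = ['x', 'y', 'y', 'y', 'z', 'y', 'y', 'z', 'y', 'x']
i=0, x='x': counts = {'x': 0}
i=1, x='y': counts = {'x': 0, 'y': 1}
i=2, x='y': counts = {'x': 0, 'y': 3}
i=3, x='y': counts = {'x': 0, 'y': 6}
i=4, x='z': counts = {'x': 0, 'y': 6, 'z': 4}
i=5, x='y': counts = {'x': 0, 'y': 11, 'z': 4}
i=6, x='y': counts = {'x': 0, 'y': 17, 'z': 4}
i=7, x='z': counts = {'x': 0, 'y': 17, 'z': 11}
i=8, x='y': counts = {'x': 0, 'y': 25, 'z': 11}
i=9, x='x': counts = {'x': 9, 'y': 25, 'z': 11}

{'x': 9, 'y': 25, 'z': 11}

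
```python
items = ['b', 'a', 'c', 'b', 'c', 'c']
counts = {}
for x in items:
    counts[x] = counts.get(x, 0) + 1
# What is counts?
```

Initial: counts = {}, items = ['b', 'a', 'c', 'b', 'c', 'c']
See 'b': counts = {'b': 1}
See 'a': counts = {'b': 1, 'a': 1}
See 'c': counts = {'b': 1, 'a': 1, 'c': 1}
See 'b': counts = {'b': 2, 'a': 1, 'c': 1}
See 'c': counts = {'b': 2, 'a': 1, 'c': 2}
See 'c': counts = {'b': 2, 'a': 1, 'c': 3}

{'b': 2, 'a': 1, 'c': 3}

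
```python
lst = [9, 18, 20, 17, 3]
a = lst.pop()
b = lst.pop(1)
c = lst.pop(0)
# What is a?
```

After line 1: lst = [9, 18, 20, 17, 3]
After line 2 (pop() -> a = 3): lst = [9, 18, 20, 17]
After line 3 (pop(1) -> b = 18): lst = [9, 20, 17]
After line 4 (pop(0) -> c = 9): lst = [20, 17]

3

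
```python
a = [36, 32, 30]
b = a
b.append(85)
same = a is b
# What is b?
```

After line 1: a = [36, 32, 30]
After line 2 (b = a is an alias, same object): a = [36, 32, 30], b = [36, 32, 30]
After line 3 (b.append mutates the shared list): a = [36, 32, 30, 85], b = [36, 32, 30, 85]
After line 4 (same = a is b; same object -> True): same = True

[36, 32, 30, 85]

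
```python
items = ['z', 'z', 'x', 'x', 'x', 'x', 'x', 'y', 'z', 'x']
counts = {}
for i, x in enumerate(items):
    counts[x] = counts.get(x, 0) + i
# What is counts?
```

Initial: counts = {}, items = ['z', 'z', 'x', 'x', 'x', 'x', 'x', 'y', 'z', 'x']
i=0, x='z': counts = {'z': 0}
i=1, x='z': counts = {'z': 1}
i=2, x='x': counts = {'z': 1, 'x': 2}
i=3, x='x': counts = {'z': 1, 'x': 5}
i=4, x='x': counts = {'z': 1, 'x': 9}
i=5, x='x': counts = {'z': 1, 'x': 14}
i=6, x='x': counts = {'z': 1, 'x': 20}
i=7, x='y': counts = {'z': 1, 'x': 20, 'y': 7}
i=8, x='z': counts = {'z': 9, 'x': 20, 'y': 7}
i=9, x='x': counts = {'z': 9, 'x': 29, 'y': 7}

{'z': 9, 'x': 29, 'y': 7}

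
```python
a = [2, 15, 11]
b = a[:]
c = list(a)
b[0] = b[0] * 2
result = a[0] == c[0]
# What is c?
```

After line 1: a = [2, 15, 11]
After line 2 (b = a[:], copy): a = [2, 15, 11], b = [2, 15, 11]
After line 3 (c = list(a) is a copy, new object): c = [2, 15, 11]
After line 4 (b[0] = 2 * 2 = 4; only b mutates (copy)): a = [2, 15, 11], b = [4, 15, 11], c = [2, 15, 11]
After line 5 (a[0] = 2, c[0] = 2; result = True)

[2, 15, 11]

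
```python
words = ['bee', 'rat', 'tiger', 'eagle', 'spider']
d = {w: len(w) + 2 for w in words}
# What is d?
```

{'bee': 5, 'rat': 5, 'tiger': 7, 'eagle': 7, 'spider': 8}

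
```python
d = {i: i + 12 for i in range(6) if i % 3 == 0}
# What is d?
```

{0: 12, 3: 15}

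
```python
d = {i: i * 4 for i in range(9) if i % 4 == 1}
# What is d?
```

{1: 4, 5: 20}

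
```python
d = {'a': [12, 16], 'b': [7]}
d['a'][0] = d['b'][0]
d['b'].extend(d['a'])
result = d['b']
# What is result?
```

After line 1: d = {'a': [12, 16], 'b': [7]}
After line 2 (a[0] = b[0] = 7): d = {'a': [7, 16], 'b': [7]}
After line 3 (b.extend(a) appends [7, 16]): d = {'a': [7, 16], 'b': [7, 7, 16]}
After line 4: result = d['b'] = [7, 7, 16]

[7, 7, 16]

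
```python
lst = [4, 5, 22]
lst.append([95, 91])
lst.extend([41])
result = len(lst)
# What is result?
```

After line 1: lst = [4, 5, 22]
After line 2 (append adds [95, 91] as single element): lst = [4, 5, 22, [95, 91]]
After line 3 (extend unpacks [41], adds 41): lst = [4, 5, 22, [95, 91], 41]
After line 4: result = len(lst) = 5

5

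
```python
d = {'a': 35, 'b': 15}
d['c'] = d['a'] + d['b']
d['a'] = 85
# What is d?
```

After line 1: d = {'a': 35, 'b': 15}
After line 2 (d['c'] = 35 + 15): d = {'a': 35, 'b': 15, 'c': 50}
After line 3: d = {'a': 85, 'b': 15, 'c': 50}

{'a': 85, 'b': 15, 'c': 50}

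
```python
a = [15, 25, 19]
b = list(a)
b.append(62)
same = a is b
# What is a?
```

After line 1: a = [15, 25, 19]
After line 2 (b = list(a) is a shallow copy, new object): a = [15, 25, 19], b = [15, 25, 19]
After line 3 (append only mutates b): a = [15, 25, 19], b = [15, 25, 19, 62]
After line 4 (same = a is b; different objects -> False): same = False

[15, 25, 19]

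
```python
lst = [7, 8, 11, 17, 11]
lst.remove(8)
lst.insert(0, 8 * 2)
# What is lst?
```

After line 1: lst = [7, 8, 11, 17, 11]
After line 2 (remove first 8): lst = [7, 11, 17, 11]
After line 3 (insert 16 at index 0): lst = [16, 7, 11, 17, 11]

[16, 7, 11, 17, 11]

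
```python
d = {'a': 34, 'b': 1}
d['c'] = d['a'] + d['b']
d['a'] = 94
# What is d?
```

After line 1: d = {'a': 34, 'b': 1}
After line 2 (d['c'] = 34 + 1): d = {'a': 34, 'b': 1, 'c': 35}
After line 3: d = {'a': 94, 'b': 1, 'c': 35}

{'a': 94, 'b': 1, 'c': 35}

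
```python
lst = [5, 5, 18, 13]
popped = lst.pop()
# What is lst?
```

[5, 5, 18]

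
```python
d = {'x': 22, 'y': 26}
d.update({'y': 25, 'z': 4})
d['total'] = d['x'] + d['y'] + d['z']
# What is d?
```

After line 1: d = {'x': 22, 'y': 26}
After line 2 (y overwritten, z added): d = {'x': 22, 'y': 25, 'z': 4}
After line 3 (total = 22 + 25 + 4 = 51): d = {'x': 22, 'y': 25, 'z': 4, 'total': 51}

{'x': 22, 'y': 25, 'z': 4, 'total': 51}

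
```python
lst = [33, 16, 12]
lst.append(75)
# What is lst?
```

[33, 16, 12, 75]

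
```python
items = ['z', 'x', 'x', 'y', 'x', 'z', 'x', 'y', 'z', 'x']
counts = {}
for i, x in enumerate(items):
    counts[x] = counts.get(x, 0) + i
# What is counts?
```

Initial: counts = {}, items = ['z', 'x', 'x', 'y', 'x', 'z', 'x', 'y', 'z', 'x']
i=0, x='z': counts = {'z': 0}
i=1, x='x': counts = {'z': 0, 'x': 1}
i=2, x='x': counts = {'z': 0, 'x': 3}
i=3, x='y': counts = {'z': 0, 'x': 3, 'y': 3}
i=4, x='x': counts = {'z': 0, 'x': 7, 'y': 3}
i=5, x='z': counts = {'z': 5, 'x': 7, 'y': 3}
i=6, x='x': counts = {'z': 5, 'x': 13, 'y': 3}
i=7, x='y': counts = {'z': 5, 'x': 13, 'y': 10}
i=8, x='z': counts = {'z': 13, 'x': 13, 'y': 10}
i=9, x='x': counts = {'z': 13, 'x': 22, 'y': 10}

{'z': 13, 'x': 22, 'y': 10}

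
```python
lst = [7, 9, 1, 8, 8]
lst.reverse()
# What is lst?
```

[8, 8, 1, 9, 7]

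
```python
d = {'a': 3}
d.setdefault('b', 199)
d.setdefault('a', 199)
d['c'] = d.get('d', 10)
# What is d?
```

After line 1: d = {'a': 3}
After line 2 (setdefault adds 'b'=199): d = {'a': 3, 'b': 199}
After line 3 (setdefault 'a' no-op, already exists): d = {'a': 3, 'b': 199}
After line 4 (get('d', 10) returns default since 'd' not in d): d = {'a': 3, 'b': 199, 'c': 10}

{'a': 3, 'b': 199, 'c': 10}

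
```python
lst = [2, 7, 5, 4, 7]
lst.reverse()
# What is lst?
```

[7, 4, 5, 7, 2]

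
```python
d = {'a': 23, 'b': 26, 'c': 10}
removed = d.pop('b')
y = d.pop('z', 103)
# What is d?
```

After line 1: d = {'a': 23, 'b': 26, 'c': 10}
After line 2 (pop 'b' returns 26): d = {'a': 23, 'c': 10}, removed = 26
After line 3 (pop 'z' missing, returns default 103): d = {'a': 23, 'c': 10}, y = 103

{'a': 23, 'c': 10}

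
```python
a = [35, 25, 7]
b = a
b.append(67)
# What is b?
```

After line 1: a = [35, 25, 7]
After line 2 (b = a is an alias, same object): a = [35, 25, 7], b = [35, 25, 7]
After line 3 (b.append mutates the shared list): a = [35, 25, 7, 67], b = [35, 25, 7, 67]

[35, 25, 7, 67]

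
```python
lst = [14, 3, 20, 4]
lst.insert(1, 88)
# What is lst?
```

[14, 88, 3, 20, 4]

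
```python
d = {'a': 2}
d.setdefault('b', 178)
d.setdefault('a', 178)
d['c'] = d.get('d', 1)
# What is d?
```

After line 1: d = {'a': 2}
After line 2 (setdefault adds 'b'=178): d = {'a': 2, 'b': 178}
After line 3 (setdefault 'a' no-op, already exists): d = {'a': 2, 'b': 178}
After line 4 (get('d', 1) returns default since 'd' not in d): d = {'a': 2, 'b': 178, 'c': 1}

{'a': 2, 'b': 178, 'c': 1}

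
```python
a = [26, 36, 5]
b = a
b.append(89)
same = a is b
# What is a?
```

After line 1: a = [26, 36, 5]
After line 2 (b = a is an alias, same object): a = [26, 36, 5], b = [26, 36, 5]
After line 3 (b.append mutates the shared list): a = [26, 36, 5, 89], b = [26, 36, 5, 89]
After line 4 (same = a is b; same object -> True): same = True

[26, 36, 5, 89]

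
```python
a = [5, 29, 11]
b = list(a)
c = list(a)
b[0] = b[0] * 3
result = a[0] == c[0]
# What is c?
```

After line 1: a = [5, 29, 11]
After line 2 (b = list(a), copy): a = [5, 29, 11], b = [5, 29, 11]
After line 3 (c = list(a) is a copy, new object): c = [5, 29, 11]
After line 4 (b[0] = 5 * 3 = 15; only b mutates (copy)): a = [5, 29, 11], b = [15, 29, 11], c = [5, 29, 11]
After line 5 (a[0] = 5, c[0] = 5; result = True)

[5, 29, 11]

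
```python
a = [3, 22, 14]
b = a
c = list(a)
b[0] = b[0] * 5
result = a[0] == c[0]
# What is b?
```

After line 1: a = [3, 22, 14]
After line 2 (b = a, alias): a = [3, 22, 14], b = [3, 22, 14]
After line 3 (c = list(a) is a copy, new object): c = [3, 22, 14]
After line 4 (b[0] = 3 * 5 = 15; mutates shared a/b): a = b = [15, 22, 14], c = [3, 22, 14]
After line 5 (a[0] = 15, c[0] = 3; result = False)

[15, 22, 14]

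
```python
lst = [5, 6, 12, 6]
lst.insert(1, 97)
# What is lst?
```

[5, 97, 6, 12, 6]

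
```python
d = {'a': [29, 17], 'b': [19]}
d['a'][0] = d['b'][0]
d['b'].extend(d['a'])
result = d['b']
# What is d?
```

After line 1: d = {'a': [29, 17], 'b': [19]}
After line 2 (a[0] = b[0] = 19): d = {'a': [19, 17], 'b': [19]}
After line 3 (b.extend(a) appends [19, 17]): d = {'a': [19, 17], 'b': [19, 19, 17]}
After line 4: result = d['b'] = [19, 19, 17]

{'a': [19, 17], 'b': [19, 19, 17]}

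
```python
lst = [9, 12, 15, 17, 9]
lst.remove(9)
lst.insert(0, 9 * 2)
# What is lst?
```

After line 1: lst = [9, 12, 15, 17, 9]
After line 2 (remove first 9): lst = [12, 15, 17, 9]
After line 3 (insert 18 at index 0): lst = [18, 12, 15, 17, 9]

[18, 12, 15, 17, 9]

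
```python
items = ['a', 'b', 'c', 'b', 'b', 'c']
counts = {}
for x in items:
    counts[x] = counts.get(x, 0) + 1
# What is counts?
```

Initial: counts = {}, items = ['a', 'b', 'c', 'b', 'b', 'c']
See 'a': counts = {'a': 1}
See 'b': counts = {'a': 1, 'b': 1}
See 'c': counts = {'a': 1, 'b': 1, 'c': 1}
See 'b': counts = {'a': 1, 'b': 2, 'c': 1}
See 'b': counts = {'a': 1, 'b': 3, 'c': 1}
See 'c': counts = {'a': 1, 'b': 3, 'c': 2}

{'a': 1, 'b': 3, 'c': 2}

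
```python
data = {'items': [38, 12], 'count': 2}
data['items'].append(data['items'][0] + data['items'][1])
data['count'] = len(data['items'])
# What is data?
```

After line 1: data = {'items': [38, 12], 'count': 2}
After line 2 (append 38 + 12 = 50): data = {'items': [38, 12, 50], 'count': 2}
After line 3 (count = len(items) = 3): data = {'items': [38, 12, 50], 'count': 3}

{'items': [38, 12, 50], 'count': 3}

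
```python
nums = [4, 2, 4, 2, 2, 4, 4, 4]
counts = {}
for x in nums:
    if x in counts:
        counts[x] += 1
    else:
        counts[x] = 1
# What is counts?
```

Initial: counts = {}, nums = [4, 2, 4, 2, 2, 4, 4, 4]
See 4: counts = {4: 1}
See 2: counts = {4: 1, 2: 1}
See 4: counts = {4: 2, 2: 1}
See 2: counts = {4: 2, 2: 2}
See 2: counts = {4: 2, 2: 3}
See 4: counts = {4: 3, 2: 3}
See 4: counts = {4: 4, 2: 3}
See 4: counts = {4: 5, 2: 3}

{4: 5, 2: 3}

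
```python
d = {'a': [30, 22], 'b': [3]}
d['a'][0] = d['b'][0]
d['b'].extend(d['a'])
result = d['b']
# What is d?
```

After line 1: d = {'a': [30, 22], 'b': [3]}
After line 2 (a[0] = b[0] = 3): d = {'a': [3, 22], 'b': [3]}
After line 3 (b.extend(a) appends [3, 22]): d = {'a': [3, 22], 'b': [3, 3, 22]}
After line 4: result = d['b'] = [3, 3, 22]

{'a': [3, 22], 'b': [3, 3, 22]}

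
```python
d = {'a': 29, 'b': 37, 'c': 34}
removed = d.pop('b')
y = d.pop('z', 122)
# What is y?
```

After line 1: d = {'a': 29, 'b': 37, 'c': 34}
After line 2 (pop 'b' returns 37): d = {'a': 29, 'c': 34}, removed = 37
After line 3 (pop 'z' missing, returns default 122): d = {'a': 29, 'c': 34}, y = 122

122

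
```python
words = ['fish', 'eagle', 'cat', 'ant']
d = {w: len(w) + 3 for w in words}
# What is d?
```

{'fish': 7, 'eagle': 8, 'cat': 6, 'ant': 6}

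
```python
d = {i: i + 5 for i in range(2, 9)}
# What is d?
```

{2: 7, 3: 8, 4: 9, 5: 10, 6: 11, 7: 12, 8: 13}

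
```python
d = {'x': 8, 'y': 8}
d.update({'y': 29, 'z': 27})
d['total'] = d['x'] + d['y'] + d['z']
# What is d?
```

After line 1: d = {'x': 8, 'y': 8}
After line 2 (y overwritten, z added): d = {'x': 8, 'y': 29, 'z': 27}
After line 3 (total = 8 + 29 + 27 = 64): d = {'x': 8, 'y': 29, 'z': 27, 'total': 64}

{'x': 8, 'y': 29, 'z': 27, 'total': 64}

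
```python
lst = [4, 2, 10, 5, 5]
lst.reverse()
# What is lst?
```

[5, 5, 10, 2, 4]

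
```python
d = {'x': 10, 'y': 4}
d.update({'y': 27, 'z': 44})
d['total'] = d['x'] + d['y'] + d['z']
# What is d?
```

After line 1: d = {'x': 10, 'y': 4}
After line 2 (y overwritten, z added): d = {'x': 10, 'y': 27, 'z': 44}
After line 3 (total = 10 + 27 + 44 = 81): d = {'x': 10, 'y': 27, 'z': 44, 'total': 81}

{'x': 10, 'y': 27, 'z': 44, 'total': 81}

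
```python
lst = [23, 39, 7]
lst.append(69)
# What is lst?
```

[23, 39, 7, 69]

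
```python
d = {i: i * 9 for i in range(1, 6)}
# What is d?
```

{1: 9, 2: 18, 3: 27, 4: 36, 5: 45}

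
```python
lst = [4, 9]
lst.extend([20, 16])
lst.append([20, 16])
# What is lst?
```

After line 1: lst = [4, 9]
After line 2 (extend unpacks [20, 16]): lst = [4, 9, 20, 16]
After line 3 (append adds [20, 16] as single element): lst = [4, 9, 20, 16, [20, 16]]

[4, 9, 20, 16, [20, 16]]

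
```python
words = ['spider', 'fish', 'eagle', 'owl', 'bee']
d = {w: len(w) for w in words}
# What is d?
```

{'spider': 6, 'fish': 4, 'eagle': 5, 'owl': 3, 'bee': 3}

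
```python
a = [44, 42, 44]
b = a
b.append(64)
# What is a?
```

After line 1: a = [44, 42, 44]
After line 2 (b = a is an alias, same object): a = [44, 42, 44], b = [44, 42, 44]
After line 3 (b.append mutates the shared list): a = [44, 42, 44, 64], b = [44, 42, 44, 64]

[44, 42, 44, 64]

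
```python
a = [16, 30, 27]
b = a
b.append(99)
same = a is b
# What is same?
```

After line 1: a = [16, 30, 27]
After line 2 (b = a is an alias, same object): a = [16, 30, 27], b = [16, 30, 27]
After line 3 (b.append mutates the shared list): a = [16, 30, 27, 99], b = [16, 30, 27, 99]
After line 4 (same = a is b; same object -> True): same = True

True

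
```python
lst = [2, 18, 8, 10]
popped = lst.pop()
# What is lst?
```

[2, 18, 8]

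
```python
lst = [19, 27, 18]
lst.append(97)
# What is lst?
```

[19, 27, 18, 97]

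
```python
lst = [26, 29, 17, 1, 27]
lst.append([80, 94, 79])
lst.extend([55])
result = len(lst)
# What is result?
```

After line 1: lst = [26, 29, 17, 1, 27]
After line 2 (append adds [80, 94, 79] as single element): lst = [26, 29, 17, 1, 27, [80, 94, 79]]
After line 3 (extend unpacks [55], adds 55): lst = [26, 29, 17, 1, 27, [80, 94, 79], 55]
After line 4: result = len(lst) = 7

7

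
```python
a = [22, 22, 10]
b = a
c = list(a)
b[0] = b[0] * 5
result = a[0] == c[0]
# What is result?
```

After line 1: a = [22, 22, 10]
After line 2 (b = a, alias): a = [22, 22, 10], b = [22, 22, 10]
After line 3 (c = list(a) is a copy, new object): c = [22, 22, 10]
After line 4 (b[0] = 22 * 5 = 110; mutates shared a/b): a = b = [110, 22, 10], c = [22, 22, 10]
After line 5 (a[0] = 110, c[0] = 22; result = False)

False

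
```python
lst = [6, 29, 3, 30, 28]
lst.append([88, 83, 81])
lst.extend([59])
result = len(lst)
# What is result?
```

After line 1: lst = [6, 29, 3, 30, 28]
After line 2 (append adds [88, 83, 81] as single element): lst = [6, 29, 3, 30, 28, [88, 83, 81]]
After line 3 (extend unpacks [59], adds 59): lst = [6, 29, 3, 30, 28, [88, 83, 81], 59]
After line 4: result = len(lst) = 7

7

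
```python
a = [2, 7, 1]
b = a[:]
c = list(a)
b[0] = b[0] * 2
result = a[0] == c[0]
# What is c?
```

After line 1: a = [2, 7, 1]
After line 2 (b = a[:], copy): a = [2, 7, 1], b = [2, 7, 1]
After line 3 (c = list(a) is a copy, new object): c = [2, 7, 1]
After line 4 (b[0] = 2 * 2 = 4; only b mutates (copy)): a = [2, 7, 1], b = [4, 7, 1], c = [2, 7, 1]
After line 5 (a[0] = 2, c[0] = 2; result = True)

[2, 7, 1]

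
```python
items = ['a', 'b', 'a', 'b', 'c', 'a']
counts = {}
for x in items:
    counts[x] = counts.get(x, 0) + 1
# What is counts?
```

Initial: counts = {}, items = ['a', 'b', 'a', 'b', 'c', 'a']
See 'a': counts = {'a': 1}
See 'b': counts = {'a': 1, 'b': 1}
See 'a': counts = {'a': 2, 'b': 1}
See 'b': counts = {'a': 2, 'b': 2}
See 'c': counts = {'a': 2, 'b': 2, 'c': 1}
See 'a': counts = {'a': 3, 'b': 2, 'c': 1}

{'a': 3, 'b': 2, 'c': 1}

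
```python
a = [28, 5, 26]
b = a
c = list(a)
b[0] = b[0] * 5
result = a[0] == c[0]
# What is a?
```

After line 1: a = [28, 5, 26]
After line 2 (b = a, alias): a = [28, 5, 26], b = [28, 5, 26]
After line 3 (c = list(a) is a copy, new object): c = [28, 5, 26]
After line 4 (b[0] = 28 * 5 = 140; mutates shared a/b): a = b = [140, 5, 26], c = [28, 5, 26]
After line 5 (a[0] = 140, c[0] = 28; result = False)

[140, 5, 26]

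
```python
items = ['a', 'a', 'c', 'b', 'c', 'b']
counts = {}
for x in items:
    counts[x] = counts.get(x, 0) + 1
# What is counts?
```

Initial: counts = {}, items = ['a', 'a', 'c', 'b', 'c', 'b']
See 'a': counts = {'a': 1}
See 'a': counts = {'a': 2}
See 'c': counts = {'a': 2, 'c': 1}
See 'b': counts = {'a': 2, 'c': 1, 'b': 1}
See 'c': counts = {'a': 2, 'c': 2, 'b': 1}
See 'b': counts = {'a': 2, 'c': 2, 'b': 2}

{'a': 2, 'c': 2, 'b': 2}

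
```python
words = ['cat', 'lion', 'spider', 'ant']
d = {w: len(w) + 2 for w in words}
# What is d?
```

{'cat': 5, 'lion': 6, 'spider': 8, 'ant': 5}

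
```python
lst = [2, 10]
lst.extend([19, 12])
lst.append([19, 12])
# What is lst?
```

After line 1: lst = [2, 10]
After line 2 (extend unpacks [19, 12]): lst = [2, 10, 19, 12]
After line 3 (append adds [19, 12] as single element): lst = [2, 10, 19, 12, [19, 12]]

[2, 10, 19, 12, [19, 12]]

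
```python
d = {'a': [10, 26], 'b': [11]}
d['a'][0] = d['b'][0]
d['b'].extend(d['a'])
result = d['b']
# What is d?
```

After line 1: d = {'a': [10, 26], 'b': [11]}
After line 2 (a[0] = b[0] = 11): d = {'a': [11, 26], 'b': [11]}
After line 3 (b.extend(a) appends [11, 26]): d = {'a': [11, 26], 'b': [11, 11, 26]}
After line 4: result = d['b'] = [11, 11, 26]

{'a': [11, 26], 'b': [11, 11, 26]}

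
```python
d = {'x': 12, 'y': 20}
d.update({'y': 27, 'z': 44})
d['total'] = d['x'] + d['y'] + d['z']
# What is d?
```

After line 1: d = {'x': 12, 'y': 20}
After line 2 (y overwritten, z added): d = {'x': 12, 'y': 27, 'z': 44}
After line 3 (total = 12 + 27 + 44 = 83): d = {'x': 12, 'y': 27, 'z': 44, 'total': 83}

{'x': 12, 'y': 27, 'z': 44, 'total': 83}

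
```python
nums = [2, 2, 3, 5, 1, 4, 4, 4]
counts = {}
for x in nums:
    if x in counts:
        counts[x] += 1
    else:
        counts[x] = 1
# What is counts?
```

Initial: counts = {}, nums = [2, 2, 3, 5, 1, 4, 4, 4]
See 2: counts = {2: 1}
See 2: counts = {2: 2}
See 3: counts = {2: 2, 3: 1}
See 5: counts = {2: 2, 3: 1, 5: 1}
See 1: counts = {2: 2, 3: 1, 5: 1, 1: 1}
See 4: counts = {2: 2, 3: 1, 5: 1, 1: 1, 4: 1}
See 4: counts = {2: 2, 3: 1, 5: 1, 1: 1, 4: 2}
See 4: counts = {2: 2, 3: 1, 5: 1, 1: 1, 4: 3}

{2: 2, 3: 1, 5: 1, 1: 1, 4: 3}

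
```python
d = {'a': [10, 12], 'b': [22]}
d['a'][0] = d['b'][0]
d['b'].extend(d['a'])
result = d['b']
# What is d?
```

After line 1: d = {'a': [10, 12], 'b': [22]}
After line 2 (a[0] = b[0] = 22): d = {'a': [22, 12], 'b': [22]}
After line 3 (b.extend(a) appends [22, 12]): d = {'a': [22, 12], 'b': [22, 22, 12]}
After line 4: result = d['b'] = [22, 22, 12]

{'a': [22, 12], 'b': [22, 22, 12]}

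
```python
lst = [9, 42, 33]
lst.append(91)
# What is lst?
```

[9, 42, 33, 91]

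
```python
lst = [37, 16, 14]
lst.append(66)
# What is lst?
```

[37, 16, 14, 66]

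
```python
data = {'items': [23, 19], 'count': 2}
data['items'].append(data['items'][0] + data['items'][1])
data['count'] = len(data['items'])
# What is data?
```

After line 1: data = {'items': [23, 19], 'count': 2}
After line 2 (append 23 + 19 = 42): data = {'items': [23, 19, 42], 'count': 2}
After line 3 (count = len(items) = 3): data = {'items': [23, 19, 42], 'count': 3}

{'items': [23, 19, 42], 'count': 3}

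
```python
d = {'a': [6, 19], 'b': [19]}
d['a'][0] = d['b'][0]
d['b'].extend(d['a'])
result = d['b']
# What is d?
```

After line 1: d = {'a': [6, 19], 'b': [19]}
After line 2 (a[0] = b[0] = 19): d = {'a': [19, 19], 'b': [19]}
After line 3 (b.extend(a) appends [19, 19]): d = {'a': [19, 19], 'b': [19, 19, 19]}
After line 4: result = d['b'] = [19, 19, 19]

{'a': [19, 19], 'b': [19, 19, 19]}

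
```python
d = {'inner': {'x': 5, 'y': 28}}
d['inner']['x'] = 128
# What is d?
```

After line 1: d = {'inner': {'x': 5, 'y': 28}}
After line 2 (inner x overwritten): d = {'inner': {'x': 128, 'y': 28}}

{'inner': {'x': 128, 'y': 28}}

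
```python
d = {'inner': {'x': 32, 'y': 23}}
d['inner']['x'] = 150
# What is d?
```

After line 1: d = {'inner': {'x': 32, 'y': 23}}
After line 2 (inner x overwritten): d = {'inner': {'x': 150, 'y': 23}}

{'inner': {'x': 150, 'y': 23}}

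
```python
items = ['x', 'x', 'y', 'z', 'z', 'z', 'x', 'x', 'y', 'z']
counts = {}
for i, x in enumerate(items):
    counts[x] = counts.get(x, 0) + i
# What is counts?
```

Initial: counts = {}, items = ['x', 'x', 'y', 'z', 'z', 'z', 'x', 'x', 'y', 'z']
i=0, x='x': counts = {'x': 0}
i=1, x='x': counts = {'x': 1}
i=2, x='y': counts = {'x': 1, 'y': 2}
i=3, x='z': counts = {'x': 1, 'y': 2, 'z': 3}
i=4, x='z': counts = {'x': 1, 'y': 2, 'z': 7}
i=5, x='z': counts = {'x': 1, 'y': 2, 'z': 12}
i=6, x='x': counts = {'x': 7, 'y': 2, 'z': 12}
i=7, x='x': counts = {'x': 14, 'y': 2, 'z': 12}
i=8, x='y': counts = {'x': 14, 'y': 10, 'z': 12}
i=9, x='z': counts = {'x': 14, 'y': 10, 'z': 21}

{'x': 14, 'y': 10, 'z': 21}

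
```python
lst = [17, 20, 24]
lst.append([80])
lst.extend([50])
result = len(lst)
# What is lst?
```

After line 1: lst = [17, 20, 24]
After line 2 (append adds [80] as single element): lst = [17, 20, 24, [80]]
After line 3 (extend unpacks [50], adds 50): lst = [17, 20, 24, [80], 50]
After line 4: result = len(lst) = 5

[17, 20, 24, [80], 50]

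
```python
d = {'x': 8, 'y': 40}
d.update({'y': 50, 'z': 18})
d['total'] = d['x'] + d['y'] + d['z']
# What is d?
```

After line 1: d = {'x': 8, 'y': 40}
After line 2 (y overwritten, z added): d = {'x': 8, 'y': 50, 'z': 18}
After line 3 (total = 8 + 50 + 18 = 76): d = {'x': 8, 'y': 50, 'z': 18, 'total': 76}

{'x': 8, 'y': 50, 'z': 18, 'total': 76}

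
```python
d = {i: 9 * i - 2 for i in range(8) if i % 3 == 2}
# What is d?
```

{2: 16, 5: 43}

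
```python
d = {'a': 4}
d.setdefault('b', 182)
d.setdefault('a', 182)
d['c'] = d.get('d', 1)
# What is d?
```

After line 1: d = {'a': 4}
After line 2 (setdefault adds 'b'=182): d = {'a': 4, 'b': 182}
After line 3 (setdefault 'a' no-op, already exists): d = {'a': 4, 'b': 182}
After line 4 (get('d', 1) returns default since 'd' not in d): d = {'a': 4, 'b': 182, 'c': 1}

{'a': 4, 'b': 182, 'c': 1}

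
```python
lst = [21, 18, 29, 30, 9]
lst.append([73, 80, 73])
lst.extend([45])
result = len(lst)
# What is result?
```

After line 1: lst = [21, 18, 29, 30, 9]
After line 2 (append adds [73, 80, 73] as single element): lst = [21, 18, 29, 30, 9, [73, 80, 73]]
After line 3 (extend unpacks [45], adds 45): lst = [21, 18, 29, 30, 9, [73, 80, 73], 45]
After line 4: result = len(lst) = 7

7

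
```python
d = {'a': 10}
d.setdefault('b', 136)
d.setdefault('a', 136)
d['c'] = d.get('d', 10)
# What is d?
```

After line 1: d = {'a': 10}
After line 2 (setdefault adds 'b'=136): d = {'a': 10, 'b': 136}
After line 3 (setdefault 'a' no-op, already exists): d = {'a': 10, 'b': 136}
After line 4 (get('d', 10) returns default since 'd' not in d): d = {'a': 10, 'b': 136, 'c': 10}

{'a': 10, 'b': 136, 'c': 10}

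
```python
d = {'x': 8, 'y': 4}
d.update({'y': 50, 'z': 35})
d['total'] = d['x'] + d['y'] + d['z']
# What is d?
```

After line 1: d = {'x': 8, 'y': 4}
After line 2 (y overwritten, z added): d = {'x': 8, 'y': 50, 'z': 35}
After line 3 (total = 8 + 50 + 35 = 93): d = {'x': 8, 'y': 50, 'z': 35, 'total': 93}

{'x': 8, 'y': 50, 'z': 35, 'total': 93}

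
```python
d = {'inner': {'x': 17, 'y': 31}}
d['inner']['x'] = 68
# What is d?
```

After line 1: d = {'inner': {'x': 17, 'y': 31}}
After line 2 (inner x overwritten): d = {'inner': {'x': 68, 'y': 31}}

{'inner': {'x': 68, 'y': 31}}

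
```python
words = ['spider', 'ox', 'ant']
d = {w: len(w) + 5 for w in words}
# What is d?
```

{'spider': 11, 'ox': 7, 'ant': 8}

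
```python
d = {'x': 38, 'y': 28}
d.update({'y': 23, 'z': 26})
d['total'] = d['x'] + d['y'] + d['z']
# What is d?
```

After line 1: d = {'x': 38, 'y': 28}
After line 2 (y overwritten, z added): d = {'x': 38, 'y': 23, 'z': 26}
After line 3 (total = 38 + 23 + 26 = 87): d = {'x': 38, 'y': 23, 'z': 26, 'total': 87}

{'x': 38, 'y': 23, 'z': 26, 'total': 87}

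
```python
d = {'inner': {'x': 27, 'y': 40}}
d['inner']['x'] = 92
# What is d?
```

After line 1: d = {'inner': {'x': 27, 'y': 40}}
After line 2 (inner x overwritten): d = {'inner': {'x': 92, 'y': 40}}

{'inner': {'x': 92, 'y': 40}}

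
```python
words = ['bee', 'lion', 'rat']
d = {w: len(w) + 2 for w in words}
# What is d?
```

{'bee': 5, 'lion': 6, 'rat': 5}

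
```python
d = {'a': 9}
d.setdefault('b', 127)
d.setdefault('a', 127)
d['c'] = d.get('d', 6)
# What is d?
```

After line 1: d = {'a': 9}
After line 2 (setdefault adds 'b'=127): d = {'a': 9, 'b': 127}
After line 3 (setdefault 'a' no-op, already exists): d = {'a': 9, 'b': 127}
After line 4 (get('d', 6) returns default since 'd' not in d): d = {'a': 9, 'b': 127, 'c': 6}

{'a': 9, 'b': 127, 'c': 6}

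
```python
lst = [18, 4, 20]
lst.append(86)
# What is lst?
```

[18, 4, 20, 86]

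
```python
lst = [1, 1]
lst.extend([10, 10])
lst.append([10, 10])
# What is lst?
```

After line 1: lst = [1, 1]
After line 2 (extend unpacks [10, 10]): lst = [1, 1, 10, 10]
After line 3 (append adds [10, 10] as single element): lst = [1, 1, 10, 10, [10, 10]]

[1, 1, 10, 10, [10, 10]]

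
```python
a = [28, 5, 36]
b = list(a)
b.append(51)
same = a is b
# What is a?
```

After line 1: a = [28, 5, 36]
After line 2 (b = list(a) is a shallow copy, new object): a = [28, 5, 36], b = [28, 5, 36]
After line 3 (append only mutates b): a = [28, 5, 36], b = [28, 5, 36, 51]
After line 4 (same = a is b; different objects -> False): same = False

[28, 5, 36]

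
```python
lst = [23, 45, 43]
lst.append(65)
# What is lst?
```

[23, 45, 43, 65]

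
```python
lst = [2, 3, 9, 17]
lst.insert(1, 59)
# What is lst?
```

[2, 59, 3, 9, 17]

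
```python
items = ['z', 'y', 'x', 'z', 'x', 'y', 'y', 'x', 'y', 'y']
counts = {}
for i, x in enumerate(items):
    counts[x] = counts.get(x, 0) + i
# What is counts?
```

Initial: counts = {}, items = ['z', 'y', 'x', 'z', 'x', 'y', 'y', 'x', 'y', 'y']
i=0, x='z': counts = {'z': 0}
i=1, x='y': counts = {'z': 0, 'y': 1}
i=2, x='x': counts = {'z': 0, 'y': 1, 'x': 2}
i=3, x='z': counts = {'z': 3, 'y': 1, 'x': 2}
i=4, x='x': counts = {'z': 3, 'y': 1, 'x': 6}
i=5, x='y': counts = {'z': 3, 'y': 6, 'x': 6}
i=6, x='y': counts = {'z': 3, 'y': 12, 'x': 6}
i=7, x='x': counts = {'z': 3, 'y': 12, 'x': 13}
i=8, x='y': counts = {'z': 3, 'y': 20, 'x': 13}
i=9, x='y': counts = {'z': 3, 'y': 29, 'x': 13}

{'z': 3, 'y': 29, 'x': 13}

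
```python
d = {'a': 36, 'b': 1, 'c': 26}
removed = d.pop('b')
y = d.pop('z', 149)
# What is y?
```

After line 1: d = {'a': 36, 'b': 1, 'c': 26}
After line 2 (pop 'b' returns 1): d = {'a': 36, 'c': 26}, removed = 1
After line 3 (pop 'z' missing, returns default 149): d = {'a': 36, 'c': 26}, y = 149

149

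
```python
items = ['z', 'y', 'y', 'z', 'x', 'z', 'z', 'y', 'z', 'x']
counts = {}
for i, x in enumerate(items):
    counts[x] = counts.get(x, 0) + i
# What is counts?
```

Initial: counts = {}, items = ['z', 'y', 'y', 'z', 'x', 'z', 'z', 'y', 'z', 'x']
i=0, x='z': counts = {'z': 0}
i=1, x='y': counts = {'z': 0, 'y': 1}
i=2, x='y': counts = {'z': 0, 'y': 3}
i=3, x='z': counts = {'z': 3, 'y': 3}
i=4, x='x': counts = {'z': 3, 'y': 3, 'x': 4}
i=5, x='z': counts = {'z': 8, 'y': 3, 'x': 4}
i=6, x='z': counts = {'z': 14, 'y': 3, 'x': 4}
i=7, x='y': counts = {'z': 14, 'y': 10, 'x': 4}
i=8, x='z': counts = {'z': 22, 'y': 10, 'x': 4}
i=9, x='x': counts = {'z': 22, 'y': 10, 'x': 13}

{'z': 22, 'y': 10, 'x': 13}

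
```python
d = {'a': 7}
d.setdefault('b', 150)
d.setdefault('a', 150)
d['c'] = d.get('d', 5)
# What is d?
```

After line 1: d = {'a': 7}
After line 2 (setdefault adds 'b'=150): d = {'a': 7, 'b': 150}
After line 3 (setdefault 'a' no-op, already exists): d = {'a': 7, 'b': 150}
After line 4 (get('d', 5) returns default since 'd' not in d): d = {'a': 7, 'b': 150, 'c': 5}

{'a': 7, 'b': 150, 'c': 5}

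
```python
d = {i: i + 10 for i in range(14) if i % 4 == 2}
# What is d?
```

{2: 12, 6: 16, 10: 20}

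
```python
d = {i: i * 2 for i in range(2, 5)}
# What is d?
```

{2: 4, 3: 6, 4: 8}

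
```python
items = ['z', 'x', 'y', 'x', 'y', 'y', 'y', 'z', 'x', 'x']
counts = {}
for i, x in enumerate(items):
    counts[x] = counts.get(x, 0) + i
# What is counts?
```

Initial: counts = {}, items = ['z', 'x', 'y', 'x', 'y', 'y', 'y', 'z', 'x', 'x']
i=0, x='z': counts = {'z': 0}
i=1, x='x': counts = {'z': 0, 'x': 1}
i=2, x='y': counts = {'z': 0, 'x': 1, 'y': 2}
i=3, x='x': counts = {'z': 0, 'x': 4, 'y': 2}
i=4, x='y': counts = {'z': 0, 'x': 4, 'y': 6}
i=5, x='y': counts = {'z': 0, 'x': 4, 'y': 11}
i=6, x='y': counts = {'z': 0, 'x': 4, 'y': 17}
i=7, x='z': counts = {'z': 7, 'x': 4, 'y': 17}
i=8, x='x': counts = {'z': 7, 'x': 12, 'y': 17}
i=9, x='x': counts = {'z': 7, 'x': 21, 'y': 17}

{'z': 7, 'x': 21, 'y': 17}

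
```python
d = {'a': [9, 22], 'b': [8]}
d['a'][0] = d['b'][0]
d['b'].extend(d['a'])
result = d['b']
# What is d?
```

After line 1: d = {'a': [9, 22], 'b': [8]}
After line 2 (a[0] = b[0] = 8): d = {'a': [8, 22], 'b': [8]}
After line 3 (b.extend(a) appends [8, 22]): d = {'a': [8, 22], 'b': [8, 8, 22]}
After line 4: result = d['b'] = [8, 8, 22]

{'a': [8, 22], 'b': [8, 8, 22]}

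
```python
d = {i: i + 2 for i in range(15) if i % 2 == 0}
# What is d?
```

{0: 2, 2: 4, 4: 6, 6: 8, 8: 10, 10: 12, 12: 14, 14: 16}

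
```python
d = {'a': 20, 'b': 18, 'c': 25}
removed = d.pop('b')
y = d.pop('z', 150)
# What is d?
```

After line 1: d = {'a': 20, 'b': 18, 'c': 25}
After line 2 (pop 'b' returns 18): d = {'a': 20, 'c': 25}, removed = 18
After line 3 (pop 'z' missing, returns default 150): d = {'a': 20, 'c': 25}, y = 150

{'a': 20, 'c': 25}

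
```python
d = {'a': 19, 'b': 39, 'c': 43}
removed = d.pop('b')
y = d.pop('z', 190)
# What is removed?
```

After line 1: d = {'a': 19, 'b': 39, 'c': 43}
After line 2 (pop 'b' returns 39): d = {'a': 19, 'c': 43}, removed = 39
After line 3 (pop 'z' missing, returns default 190): d = {'a': 19, 'c': 43}, y = 190

39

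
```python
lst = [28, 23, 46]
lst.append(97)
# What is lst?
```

[28, 23, 46, 97]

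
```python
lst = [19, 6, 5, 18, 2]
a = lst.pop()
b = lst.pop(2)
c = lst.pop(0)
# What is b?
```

After line 1: lst = [19, 6, 5, 18, 2]
After line 2 (pop() -> a = 2): lst = [19, 6, 5, 18]
After line 3 (pop(2) -> b = 5): lst = [19, 6, 18]
After line 4 (pop(0) -> c = 19): lst = [6, 18]

5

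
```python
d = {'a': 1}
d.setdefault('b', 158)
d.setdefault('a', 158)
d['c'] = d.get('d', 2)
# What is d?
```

After line 1: d = {'a': 1}
After line 2 (setdefault adds 'b'=158): d = {'a': 1, 'b': 158}
After line 3 (setdefault 'a' no-op, already exists): d = {'a': 1, 'b': 158}
After line 4 (get('d', 2) returns default since 'd' not in d): d = {'a': 1, 'b': 158, 'c': 2}

{'a': 1, 'b': 158, 'c': 2}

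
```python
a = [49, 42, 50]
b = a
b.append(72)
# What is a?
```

After line 1: a = [49, 42, 50]
After line 2 (b = a is an alias, same object): a = [49, 42, 50], b = [49, 42, 50]
After line 3 (b.append mutates the shared list): a = [49, 42, 50, 72], b = [49, 42, 50, 72]

[49, 42, 50, 72]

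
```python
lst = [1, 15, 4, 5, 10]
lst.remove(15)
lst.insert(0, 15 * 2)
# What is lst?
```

After line 1: lst = [1, 15, 4, 5, 10]
After line 2 (remove first 15): lst = [1, 4, 5, 10]
After line 3 (insert 30 at index 0): lst = [30, 1, 4, 5, 10]

[30, 1, 4, 5, 10]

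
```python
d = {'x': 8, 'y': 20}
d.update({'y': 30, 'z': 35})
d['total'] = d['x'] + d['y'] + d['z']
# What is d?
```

After line 1: d = {'x': 8, 'y': 20}
After line 2 (y overwritten, z added): d = {'x': 8, 'y': 30, 'z': 35}
After line 3 (total = 8 + 30 + 35 = 73): d = {'x': 8, 'y': 30, 'z': 35, 'total': 73}

{'x': 8, 'y': 30, 'z': 35, 'total': 73}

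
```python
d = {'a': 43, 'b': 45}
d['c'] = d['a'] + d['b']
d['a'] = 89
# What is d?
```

After line 1: d = {'a': 43, 'b': 45}
After line 2 (d['c'] = 43 + 45): d = {'a': 43, 'b': 45, 'c': 88}
After line 3: d = {'a': 89, 'b': 45, 'c': 88}

{'a': 89, 'b': 45, 'c': 88}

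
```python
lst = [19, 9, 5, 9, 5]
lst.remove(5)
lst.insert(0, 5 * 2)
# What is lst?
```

After line 1: lst = [19, 9, 5, 9, 5]
After line 2 (remove first 5): lst = [19, 9, 9, 5]
After line 3 (insert 10 at index 0): lst = [10, 19, 9, 9, 5]

[10, 19, 9, 9, 5]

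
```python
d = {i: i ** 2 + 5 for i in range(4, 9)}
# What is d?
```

{4: 21, 5: 30, 6: 41, 7: 54, 8: 69}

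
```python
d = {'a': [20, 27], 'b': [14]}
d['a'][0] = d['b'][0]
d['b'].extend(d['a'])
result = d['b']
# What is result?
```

After line 1: d = {'a': [20, 27], 'b': [14]}
After line 2 (a[0] = b[0] = 14): d = {'a': [14, 27], 'b': [14]}
After line 3 (b.extend(a) appends [14, 27]): d = {'a': [14, 27], 'b': [14, 14, 27]}
After line 4: result = d['b'] = [14, 14, 27]

[14, 14, 27]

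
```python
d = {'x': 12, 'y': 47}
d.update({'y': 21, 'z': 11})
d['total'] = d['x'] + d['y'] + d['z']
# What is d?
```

After line 1: d = {'x': 12, 'y': 47}
After line 2 (y overwritten, z added): d = {'x': 12, 'y': 21, 'z': 11}
After line 3 (total = 12 + 21 + 11 = 44): d = {'x': 12, 'y': 21, 'z': 11, 'total': 44}

{'x': 12, 'y': 21, 'z': 11, 'total': 44}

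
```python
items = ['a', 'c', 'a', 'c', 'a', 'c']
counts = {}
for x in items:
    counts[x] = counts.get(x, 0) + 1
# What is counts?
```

Initial: counts = {}, items = ['a', 'c', 'a', 'c', 'a', 'c']
See 'a': counts = {'a': 1}
See 'c': counts = {'a': 1, 'c': 1}
See 'a': counts = {'a': 2, 'c': 1}
See 'c': counts = {'a': 2, 'c': 2}
See 'a': counts = {'a': 3, 'c': 2}
See 'c': counts = {'a': 3, 'c': 3}

{'a': 3, 'c': 3}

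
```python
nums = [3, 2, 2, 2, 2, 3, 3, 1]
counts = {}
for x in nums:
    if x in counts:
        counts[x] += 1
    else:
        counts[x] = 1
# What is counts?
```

Initial: counts = {}, nums = [3, 2, 2, 2, 2, 3, 3, 1]
See 3: counts = {3: 1}
See 2: counts = {3: 1, 2: 1}
See 2: counts = {3: 1, 2: 2}
See 2: counts = {3: 1, 2: 3}
See 2: counts = {3: 1, 2: 4}
See 3: counts = {3: 2, 2: 4}
See 3: counts = {3: 3, 2: 4}
See 1: counts = {3: 3, 2: 4, 1: 1}

{3: 3, 2: 4, 1: 1}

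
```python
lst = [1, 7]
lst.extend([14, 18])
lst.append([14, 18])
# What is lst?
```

After line 1: lst = [1, 7]
After line 2 (extend unpacks [14, 18]): lst = [1, 7, 14, 18]
After line 3 (append adds [14, 18] as single element): lst = [1, 7, 14, 18, [14, 18]]

[1, 7, 14, 18, [14, 18]]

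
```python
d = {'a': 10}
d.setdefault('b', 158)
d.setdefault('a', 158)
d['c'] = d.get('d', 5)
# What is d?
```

After line 1: d = {'a': 10}
After line 2 (setdefault adds 'b'=158): d = {'a': 10, 'b': 158}
After line 3 (setdefault 'a' no-op, already exists): d = {'a': 10, 'b': 158}
After line 4 (get('d', 5) returns default since 'd' not in d): d = {'a': 10, 'b': 158, 'c': 5}

{'a': 10, 'b': 158, 'c': 5}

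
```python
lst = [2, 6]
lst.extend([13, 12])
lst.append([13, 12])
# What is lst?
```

After line 1: lst = [2, 6]
After line 2 (extend unpacks [13, 12]): lst = [2, 6, 13, 12]
After line 3 (append adds [13, 12] as single element): lst = [2, 6, 13, 12, [13, 12]]

[2, 6, 13, 12, [13, 12]]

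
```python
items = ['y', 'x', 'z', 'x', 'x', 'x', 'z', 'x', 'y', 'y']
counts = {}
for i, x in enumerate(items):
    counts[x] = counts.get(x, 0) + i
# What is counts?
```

Initial: counts = {}, items = ['y', 'x', 'z', 'x', 'x', 'x', 'z', 'x', 'y', 'y']
i=0, x='y': counts = {'y': 0}
i=1, x='x': counts = {'y': 0, 'x': 1}
i=2, x='z': counts = {'y': 0, 'x': 1, 'z': 2}
i=3, x='x': counts = {'y': 0, 'x': 4, 'z': 2}
i=4, x='x': counts = {'y': 0, 'x': 8, 'z': 2}
i=5, x='x': counts = {'y': 0, 'x': 13, 'z': 2}
i=6, x='z': counts = {'y': 0, 'x': 13, 'z': 8}
i=7, x='x': counts = {'y': 0, 'x': 20, 'z': 8}
i=8, x='y': counts = {'y': 8, 'x': 20, 'z': 8}
i=9, x='y': counts = {'y': 17, 'x': 20, 'z': 8}

{'y': 17, 'x': 20, 'z': 8}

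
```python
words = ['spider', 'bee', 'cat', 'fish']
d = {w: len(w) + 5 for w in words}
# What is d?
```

{'spider': 11, 'bee': 8, 'cat': 8, 'fish': 9}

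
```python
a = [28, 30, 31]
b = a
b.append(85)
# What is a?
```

After line 1: a = [28, 30, 31]
After line 2 (b = a is an alias, same object): a = [28, 30, 31], b = [28, 30, 31]
After line 3 (b.append mutates the shared list): a = [28, 30, 31, 85], b = [28, 30, 31, 85]

[28, 30, 31, 85]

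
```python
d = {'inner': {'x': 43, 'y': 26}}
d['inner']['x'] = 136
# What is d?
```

After line 1: d = {'inner': {'x': 43, 'y': 26}}
After line 2 (inner x overwritten): d = {'inner': {'x': 136, 'y': 26}}

{'inner': {'x': 136, 'y': 26}}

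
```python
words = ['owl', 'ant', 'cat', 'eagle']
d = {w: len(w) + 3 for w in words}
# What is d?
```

{'owl': 6, 'ant': 6, 'cat': 6, 'eagle': 8}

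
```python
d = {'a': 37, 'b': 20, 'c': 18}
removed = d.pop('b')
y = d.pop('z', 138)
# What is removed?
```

After line 1: d = {'a': 37, 'b': 20, 'c': 18}
After line 2 (pop 'b' returns 20): d = {'a': 37, 'c': 18}, removed = 20
After line 3 (pop 'z' missing, returns default 138): d = {'a': 37, 'c': 18}, y = 138

20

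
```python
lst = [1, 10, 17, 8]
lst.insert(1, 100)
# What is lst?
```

[1, 100, 10, 17, 8]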